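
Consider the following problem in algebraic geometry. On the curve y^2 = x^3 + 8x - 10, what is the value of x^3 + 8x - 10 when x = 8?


Compute x^3 + 8x - 10 at x = 8:
x^3 = 8^3 = 512
8*x = 8*8 = 64
Sum: 512 + 64 - 10 = 566

566


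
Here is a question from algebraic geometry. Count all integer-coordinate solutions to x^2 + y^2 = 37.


Systematically check integer values of x where x^2 <= 37.
For each valid x, check if 37 - x^2 is a perfect square.
x=1: 37 - 1 = 36, sqrt = 6 (valid)
x=6: 37 - 36 = 1, sqrt = 1 (valid)
Total integer solutions found: 8

8


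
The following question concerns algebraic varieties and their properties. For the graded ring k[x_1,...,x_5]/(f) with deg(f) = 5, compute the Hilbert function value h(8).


For R = k[x_1,...,x_n]/(f) with f homogeneous of degree e:
The Hilbert series is (1 - t^e)/(1 - t)^n.
So h(d) = C(d+n-1, n-1) - C(d-e+n-1, n-1) for d >= e.
With n=5, e=5, d=8:
C(8+5-1, 5-1) = C(12, 4) = 495
C(8-5+5-1, 5-1) = C(7, 4) = 35
h(8) = 495 - 35 = 460

460


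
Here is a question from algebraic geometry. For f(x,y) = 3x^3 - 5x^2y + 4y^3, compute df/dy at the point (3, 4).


df/dy = (-5)*x^2 + 3*4*y^2
At (3,4): (-5)*3^2 + 3*4*4^2
= -45 + 192
= 147

147


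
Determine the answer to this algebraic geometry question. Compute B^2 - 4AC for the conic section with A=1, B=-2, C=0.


The discriminant of a conic Ax^2 + Bxy + Cy^2 + ... = 0 is B^2 - 4AC.
B^2 = (-2)^2 = 4
4AC = 4*1*0 = 0
Discriminant = 4 + 0 = 4

4


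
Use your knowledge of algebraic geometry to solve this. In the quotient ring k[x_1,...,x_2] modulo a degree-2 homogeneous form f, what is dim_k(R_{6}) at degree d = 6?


For R = k[x_1,...,x_n]/(f) with f homogeneous of degree e:
The Hilbert series is (1 - t^e)/(1 - t)^n.
So h(d) = C(d+n-1, n-1) - C(d-e+n-1, n-1) for d >= e.
With n=2, e=2, d=6:
C(6+2-1, 2-1) = C(7, 1) = 7
C(6-2+2-1, 2-1) = C(5, 1) = 5
h(6) = 7 - 5 = 2

2


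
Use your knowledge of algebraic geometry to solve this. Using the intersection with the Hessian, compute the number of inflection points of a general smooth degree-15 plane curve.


For a general smooth plane curve C of degree d, the inflection points are
the intersection of C with its Hessian curve, which has degree 3(d-2).
By Bezout, the total intersection number is d * 3(d-2) = 15 * 39 = 585.
For a general curve every flex is ordinary, so each contributes
multiplicity 1 to C·Hess(C), and the number of distinct inflection
points is 3d(d-2).
Inflection points = 3*15*(15-2) = 3*15*13 = 585

585


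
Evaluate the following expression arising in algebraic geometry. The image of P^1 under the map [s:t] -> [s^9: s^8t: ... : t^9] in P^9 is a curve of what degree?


The rational normal curve in P^9 is the image of P^1 under the 9-uple Veronese.
A general hyperplane in P^9 pulls back to a degree-9 form on P^1, which has 9 zeros,
so the curve meets a general hyperplane in 9 points. Degree = 9.

9


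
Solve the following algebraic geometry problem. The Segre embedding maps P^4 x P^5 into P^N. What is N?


The Segre embedding maps P^m x P^n into P^N via
all products of coordinates from each factor.
N = (m+1)(n+1) - 1
N = (4+1)(5+1) - 1
N = 5*6 - 1
N = 30 - 1 = 29

29


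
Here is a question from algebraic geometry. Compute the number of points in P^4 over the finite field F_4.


P^4(F_4) has (q^(n+1) - 1)/(q - 1) points.
= 4^4 + 4^3 + 4^2 + 4^1 + 4^0
= 256 + 64 + 16 + 4 + 1
= 341

341


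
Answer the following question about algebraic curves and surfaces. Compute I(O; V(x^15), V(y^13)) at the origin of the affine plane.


The intersection multiplicity of V(x^a) and V(y^b) at the origin is:
I(O; V(x^15), V(y^13)) = dim_k(k[x,y]/(x^15, y^13))
A basis for k[x,y]/(x^15, y^13) is the set of monomials x^i * y^j
where 0 <= i < 15 and 0 <= j < 13.
The number of such monomials is 15 * 13 = 195

195


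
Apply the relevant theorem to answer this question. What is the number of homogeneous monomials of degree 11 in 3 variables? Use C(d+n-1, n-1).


The number of degree-11 monomials in 3 variables is C(d+n-1, n-1).
= C(11+3-1, 3-1) = C(13, 2)
= 78

78


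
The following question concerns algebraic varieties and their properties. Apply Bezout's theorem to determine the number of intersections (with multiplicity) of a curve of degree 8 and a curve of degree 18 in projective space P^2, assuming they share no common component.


Bezout's theorem states the intersection count equals the product of degrees.
Intersection count = 8 * 18 = 144

144


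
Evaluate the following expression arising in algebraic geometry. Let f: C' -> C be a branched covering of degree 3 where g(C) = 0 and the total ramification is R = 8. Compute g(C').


Riemann-Hurwitz formula: 2g' - 2 = d(2g - 2) + R
Given: d = 3, g = 0, R = 8
2g' - 2 = 3*(2*0 - 2) + 8
2g' - 2 = 3*(-2) + 8
2g' - 2 = -6 + 8 = 2
2g' = 4
g' = 2

2


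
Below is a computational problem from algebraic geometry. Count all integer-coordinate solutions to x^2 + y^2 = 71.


Systematically check integer values of x where x^2 <= 71.
For each valid x, check if 71 - x^2 is a perfect square.
Total integer solutions found: 0

0


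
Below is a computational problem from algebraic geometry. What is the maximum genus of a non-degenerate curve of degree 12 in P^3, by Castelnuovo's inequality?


Castelnuovo's bound: write d - 1 = m(r-1) + epsilon with 0 <= epsilon < r-1.
d - 1 = 12 - 1 = 11
r - 1 = 3 - 1 = 2
11 = 5*2 + 1, so m = 5, epsilon = 1
pi(d, r) = m(m-1)(r-1)/2 + m*epsilon
= 5*4*2/2 + 5*1
= 40/2 + 5
= 20 + 5 = 25

25


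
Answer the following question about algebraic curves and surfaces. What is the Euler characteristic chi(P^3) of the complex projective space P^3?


The complex projective space P^3 has one cell in each even real dimension 0, 2, ..., 6.
The cohomology groups are H^{2k}(P^3) = Z for k = 0,...,3, and 0 otherwise.
Euler characteristic = sum of Betti numbers = 1 per even-dimensional cohomology group.
chi(P^3) = 3 + 1 = 4

4


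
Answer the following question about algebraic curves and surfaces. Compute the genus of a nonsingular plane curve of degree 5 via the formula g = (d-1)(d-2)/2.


Using the genus formula for smooth plane curves:
g = (d-1)(d-2)/2
g = (5-1)(5-2)/2
g = 4*3/2
g = 12/2 = 6

6


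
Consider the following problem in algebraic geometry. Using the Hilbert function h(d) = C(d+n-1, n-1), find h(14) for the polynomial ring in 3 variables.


The Hilbert function for the polynomial ring in 3 variables is:
h(d) = C(d+n-1, n-1)
h(14) = C(14+3-1, 3-1) = C(16, 2)
= 16! / (2! * 14!)
= 120

120


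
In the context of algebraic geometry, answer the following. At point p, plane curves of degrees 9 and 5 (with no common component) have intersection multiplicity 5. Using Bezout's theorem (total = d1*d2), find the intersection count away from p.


By Bezout's theorem, the total intersection number is d1 * d2.
Total = 9 * 5 = 45
Intersection multiplicity at p = 5
Remaining intersections = 45 - 5 = 40

40


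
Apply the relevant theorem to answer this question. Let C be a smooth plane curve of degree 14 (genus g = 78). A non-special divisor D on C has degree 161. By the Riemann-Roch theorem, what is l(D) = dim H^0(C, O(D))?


First, compute the genus of a smooth plane curve of degree 14:
g = (d-1)(d-2)/2 = (14-1)(14-2)/2 = 78
For a non-special divisor D (i.e., h^1(D) = 0), Riemann-Roch gives:
l(D) = deg(D) - g + 1
Since deg(D) = 161 >= 2g - 1 = 155, D is non-special.
l(D) = 161 - 78 + 1 = 84

84


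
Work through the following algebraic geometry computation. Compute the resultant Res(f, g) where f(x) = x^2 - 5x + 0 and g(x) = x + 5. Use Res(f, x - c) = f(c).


For Res(f, x - c), we evaluate f at x = c.
f(-5) = (-5)^2 - 5*(-5) + 0
= 25 + 25 + 0
= 50 + 0 = 50
Res(f, g) = 50

50


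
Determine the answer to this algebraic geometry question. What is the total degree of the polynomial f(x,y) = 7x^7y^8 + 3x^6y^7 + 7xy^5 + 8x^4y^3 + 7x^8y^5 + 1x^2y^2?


Examine each term for its total degree (sum of exponents).
  Term '7x^7y^8' has total degree 7+8 = 15.
  Term '3x^6y^7' has total degree 6+7 = 13.
  Term '7xy^5' has total degree 1+5 = 6.
  Term '8x^4y^3' has total degree 4+3 = 7.
  Term '7x^8y^5' has total degree 8+5 = 13.
  Term '1x^2y^2' has total degree 2+2 = 4.
The maximum total degree among all terms is 15.

15


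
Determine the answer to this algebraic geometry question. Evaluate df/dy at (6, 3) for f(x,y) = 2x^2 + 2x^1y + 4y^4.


df/dy = 2*x^1 + 4*4*y^3
At (6,3): 2*6^1 + 4*4*3^3
= 12 + 432
= 444

444


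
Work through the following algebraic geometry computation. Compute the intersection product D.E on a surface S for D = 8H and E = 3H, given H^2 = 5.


Using bilinearity of the intersection pairing on a surface S:
(aH).(bH) = ab * (H.H)
We have H^2 = 5.
D.E = (8H).(3H) = 8*3*5
= 24*5
= 120

120


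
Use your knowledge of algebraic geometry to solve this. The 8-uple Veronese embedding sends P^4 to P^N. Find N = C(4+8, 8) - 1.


The Veronese embedding v_d: P^n -> P^N maps each point to all
degree-d monomials in n+1 homogeneous coordinates.
N = C(n+d, d) - 1
N = C(4+8, 8) - 1
N = C(12, 8) - 1
C(12, 8) = 495
N = 495 - 1 = 494

494


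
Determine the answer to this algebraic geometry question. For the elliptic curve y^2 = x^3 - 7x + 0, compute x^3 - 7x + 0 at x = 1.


Compute x^3 - 7x + 0 at x = 1:
x^3 = 1^3 = 1
(-7)*x = (-7)*1 = -7
Sum: 1 - 7 + 0 = -6

-6


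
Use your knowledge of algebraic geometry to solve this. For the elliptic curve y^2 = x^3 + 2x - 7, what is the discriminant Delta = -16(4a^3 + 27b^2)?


Compute each component:
4a^3 = 4*2^3 = 4*8 = 32
27b^2 = 27*(-7)^2 = 27*49 = 1323
4a^3 + 27b^2 = 32 + 1323 = 1355
Delta = -16*1355 = -21680

-21680


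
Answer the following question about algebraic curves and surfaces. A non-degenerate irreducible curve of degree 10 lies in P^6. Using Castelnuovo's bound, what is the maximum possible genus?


Castelnuovo's bound: write d - 1 = m(r-1) + epsilon with 0 <= epsilon < r-1.
d - 1 = 10 - 1 = 9
r - 1 = 6 - 1 = 5
9 = 1*5 + 4, so m = 1, epsilon = 4
pi(d, r) = m(m-1)(r-1)/2 + m*epsilon
= 1*0*5/2 + 1*4
= 0/2 + 4
= 0 + 4 = 4

4


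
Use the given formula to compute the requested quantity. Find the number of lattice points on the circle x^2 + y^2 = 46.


Systematically check integer values of x where x^2 <= 46.
For each valid x, check if 46 - x^2 is a perfect square.
Total integer solutions found: 0

0


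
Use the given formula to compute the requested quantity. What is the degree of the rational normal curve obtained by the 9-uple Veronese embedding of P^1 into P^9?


The rational normal curve in P^9 is the image of P^1 under the 9-uple Veronese.
A general hyperplane in P^9 pulls back to a degree-9 form on P^1, which has 9 zeros,
so the curve meets a general hyperplane in 9 points. Degree = 9.

9


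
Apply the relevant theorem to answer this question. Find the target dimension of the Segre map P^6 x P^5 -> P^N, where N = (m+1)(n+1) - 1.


The Segre embedding maps P^m x P^n into P^N via
all products of coordinates from each factor.
N = (m+1)(n+1) - 1
N = (6+1)(5+1) - 1
N = 7*6 - 1
N = 42 - 1 = 41

41


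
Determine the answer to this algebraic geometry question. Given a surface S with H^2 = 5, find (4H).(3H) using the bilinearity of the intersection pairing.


Using bilinearity of the intersection pairing on a surface S:
(aH).(bH) = ab * (H.H)
We have H^2 = 5.
D.E = (4H).(3H) = 4*3*5
= 12*5
= 60

60


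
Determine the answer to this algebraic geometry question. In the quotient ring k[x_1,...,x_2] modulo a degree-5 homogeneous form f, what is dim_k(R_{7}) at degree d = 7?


For R = k[x_1,...,x_n]/(f) with f homogeneous of degree e:
The Hilbert series is (1 - t^e)/(1 - t)^n.
So h(d) = C(d+n-1, n-1) - C(d-e+n-1, n-1) for d >= e.
With n=2, e=5, d=7:
C(7+2-1, 2-1) = C(8, 1) = 8
C(7-5+2-1, 2-1) = C(3, 1) = 3
h(7) = 8 - 3 = 5

5


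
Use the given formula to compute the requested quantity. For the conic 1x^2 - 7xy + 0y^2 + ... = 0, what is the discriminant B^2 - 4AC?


The discriminant of a conic Ax^2 + Bxy + Cy^2 + ... = 0 is B^2 - 4AC.
B^2 = (-7)^2 = 49
4AC = 4*1*0 = 0
Discriminant = 49 + 0 = 49

49


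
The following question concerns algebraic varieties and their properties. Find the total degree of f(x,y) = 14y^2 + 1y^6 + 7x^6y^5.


Examine each term for its total degree (sum of exponents).
  Term '14y^2' has total degree 0+2 = 2.
  Term '1y^6' has total degree 0+6 = 6.
  Term '7x^6y^5' has total degree 6+5 = 11.
The maximum total degree among all terms is 11.

11


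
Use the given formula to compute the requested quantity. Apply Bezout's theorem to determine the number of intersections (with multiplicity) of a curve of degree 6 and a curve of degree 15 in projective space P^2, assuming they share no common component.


Bezout's theorem states the intersection count equals the product of degrees.
Intersection count = 6 * 15 = 90

90


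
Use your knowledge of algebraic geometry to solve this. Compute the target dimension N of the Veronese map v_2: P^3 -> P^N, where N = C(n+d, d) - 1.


The Veronese embedding v_d: P^n -> P^N maps each point to all
degree-d monomials in n+1 homogeneous coordinates.
N = C(n+d, d) - 1
N = C(3+2, 2) - 1
N = C(5, 2) - 1
C(5, 2) = 10
N = 10 - 1 = 9

9


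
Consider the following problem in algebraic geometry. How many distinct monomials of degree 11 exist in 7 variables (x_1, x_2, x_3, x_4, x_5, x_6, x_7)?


The number of degree-11 monomials in 7 variables is C(d+n-1, n-1).
= C(11+7-1, 7-1) = C(17, 6)
= 12376

12376


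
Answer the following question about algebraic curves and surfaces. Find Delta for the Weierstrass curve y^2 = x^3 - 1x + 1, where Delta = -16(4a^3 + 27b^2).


Compute each component:
4a^3 = 4*(-1)^3 = 4*(-1) = -4
27b^2 = 27*1^2 = 27*1 = 27
4a^3 + 27b^2 = -4 + 27 = 23
Delta = -16*23 = -368

-368


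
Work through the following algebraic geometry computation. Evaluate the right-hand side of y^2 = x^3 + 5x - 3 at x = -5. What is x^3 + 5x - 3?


Compute x^3 + 5x - 3 at x = -5:
x^3 = (-5)^3 = -125
5*x = 5*(-5) = -25
Sum: -125 - 25 - 3 = -153

-153


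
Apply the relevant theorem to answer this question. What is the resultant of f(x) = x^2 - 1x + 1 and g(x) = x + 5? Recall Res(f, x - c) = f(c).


For Res(f, x - c), we evaluate f at x = c.
f(-5) = (-5)^2 - 1*(-5) + 1
= 25 + 5 + 1
= 30 + 1 = 31
Res(f, g) = 31

31


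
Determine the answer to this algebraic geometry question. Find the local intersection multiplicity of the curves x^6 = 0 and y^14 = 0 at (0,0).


The intersection multiplicity of V(x^a) and V(y^b) at the origin is:
I(O; V(x^6), V(y^14)) = dim_k(k[x,y]/(x^6, y^14))
A basis for k[x,y]/(x^6, y^14) is the set of monomials x^i * y^j
where 0 <= i < 6 and 0 <= j < 14.
The number of such monomials is 6 * 14 = 84

84


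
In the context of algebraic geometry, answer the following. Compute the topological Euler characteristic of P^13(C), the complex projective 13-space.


The complex projective space P^13 has one cell in each even real dimension 0, 2, ..., 26.
The cohomology groups are H^{2k}(P^13) = Z for k = 0,...,13, and 0 otherwise.
Euler characteristic = sum of Betti numbers = 1 per even-dimensional cohomology group.
chi(P^13) = 13 + 1 = 14

14


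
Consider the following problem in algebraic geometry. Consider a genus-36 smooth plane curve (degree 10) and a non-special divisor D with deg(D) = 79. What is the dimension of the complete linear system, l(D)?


First, compute the genus of a smooth plane curve of degree 10:
g = (d-1)(d-2)/2 = (10-1)(10-2)/2 = 36
For a non-special divisor D (i.e., h^1(D) = 0), Riemann-Roch gives:
l(D) = deg(D) - g + 1
Since deg(D) = 79 >= 2g - 1 = 71, D is non-special.
l(D) = 79 - 36 + 1 = 44

44


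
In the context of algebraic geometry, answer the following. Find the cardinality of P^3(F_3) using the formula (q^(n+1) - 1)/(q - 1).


P^3(F_3) has (q^(n+1) - 1)/(q - 1) points.
= 3^3 + 3^2 + 3^1 + 3^0
= 27 + 9 + 3 + 1
= 40

40


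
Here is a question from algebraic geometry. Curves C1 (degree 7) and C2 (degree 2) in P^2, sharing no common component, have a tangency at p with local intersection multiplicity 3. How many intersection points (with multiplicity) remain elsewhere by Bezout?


By Bezout's theorem, the total intersection number is d1 * d2.
Total = 7 * 2 = 14
Intersection multiplicity at p = 3
Remaining intersections = 14 - 3 = 11

11


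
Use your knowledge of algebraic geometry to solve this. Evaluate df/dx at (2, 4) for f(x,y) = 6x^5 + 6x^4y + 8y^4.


df/dx = 5*6*x^4 + 4*6*x^3*y
At (2,4): 5*6*2^4 + 4*6*2^3*4
= 480 + 768
= 1248

1248


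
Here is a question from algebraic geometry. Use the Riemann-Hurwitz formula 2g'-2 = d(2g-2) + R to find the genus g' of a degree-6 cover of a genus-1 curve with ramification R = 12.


Riemann-Hurwitz formula: 2g' - 2 = d(2g - 2) + R
Given: d = 6, g = 1, R = 12
2g' - 2 = 6*(2*1 - 2) + 12
2g' - 2 = 6*0 + 12
2g' - 2 = 0 + 12 = 12
2g' = 14
g' = 7

7


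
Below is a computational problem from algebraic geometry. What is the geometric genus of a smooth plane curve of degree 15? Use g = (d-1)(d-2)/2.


Using the genus formula for smooth plane curves:
g = (d-1)(d-2)/2
g = (15-1)(15-2)/2
g = 14*13/2
g = 182/2 = 91

91


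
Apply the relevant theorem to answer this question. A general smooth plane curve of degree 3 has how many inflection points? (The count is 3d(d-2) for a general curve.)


For a general smooth plane curve C of degree d, the inflection points are
the intersection of C with its Hessian curve, which has degree 3(d-2).
By Bezout, the total intersection number is d * 3(d-2) = 3 * 3 = 9.
For a general curve every flex is ordinary, so each contributes
multiplicity 1 to C·Hess(C), and the number of distinct inflection
points is 3d(d-2).
Inflection points = 3*3*(3-2) = 3*3*1 = 9

9


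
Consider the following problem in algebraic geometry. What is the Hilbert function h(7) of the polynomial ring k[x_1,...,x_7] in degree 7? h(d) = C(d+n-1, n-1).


The Hilbert function for the polynomial ring in 7 variables is:
h(d) = C(d+n-1, n-1)
h(7) = C(7+7-1, 7-1) = C(13, 6)
= 13! / (6! * 7!)
= 1716

1716


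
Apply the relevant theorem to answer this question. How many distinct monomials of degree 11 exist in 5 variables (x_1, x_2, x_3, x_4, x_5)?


The number of degree-11 monomials in 5 variables is C(d+n-1, n-1).
= C(11+5-1, 5-1) = C(15, 4)
= 1365

1365


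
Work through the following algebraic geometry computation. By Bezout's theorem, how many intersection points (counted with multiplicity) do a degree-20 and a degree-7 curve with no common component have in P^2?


Bezout's theorem states the intersection count equals the product of degrees.
Intersection count = 20 * 7 = 140

140


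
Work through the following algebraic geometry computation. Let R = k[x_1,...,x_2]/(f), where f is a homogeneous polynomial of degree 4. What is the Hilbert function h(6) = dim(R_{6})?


For R = k[x_1,...,x_n]/(f) with f homogeneous of degree e:
The Hilbert series is (1 - t^e)/(1 - t)^n.
So h(d) = C(d+n-1, n-1) - C(d-e+n-1, n-1) for d >= e.
With n=2, e=4, d=6:
C(6+2-1, 2-1) = C(7, 1) = 7
C(6-4+2-1, 2-1) = C(3, 1) = 3
h(6) = 7 - 3 = 4

4


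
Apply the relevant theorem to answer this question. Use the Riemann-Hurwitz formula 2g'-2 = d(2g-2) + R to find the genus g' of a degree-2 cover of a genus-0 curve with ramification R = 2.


Riemann-Hurwitz formula: 2g' - 2 = d(2g - 2) + R
Given: d = 2, g = 0, R = 2
2g' - 2 = 2*(2*0 - 2) + 2
2g' - 2 = 2*(-2) + 2
2g' - 2 = -4 + 2 = -2
2g' = 0
g' = 0

0


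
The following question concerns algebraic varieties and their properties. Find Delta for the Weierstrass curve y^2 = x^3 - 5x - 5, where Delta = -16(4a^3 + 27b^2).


Compute each component:
4a^3 = 4*(-5)^3 = 4*(-125) = -500
27b^2 = 27*(-5)^2 = 27*25 = 675
4a^3 + 27b^2 = -500 + 675 = 175
Delta = -16*175 = -2800

-2800


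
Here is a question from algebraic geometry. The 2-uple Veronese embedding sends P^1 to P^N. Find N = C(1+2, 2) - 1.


The Veronese embedding v_d: P^n -> P^N maps each point to all
degree-d monomials in n+1 homogeneous coordinates.
N = C(n+d, d) - 1
N = C(1+2, 2) - 1
N = C(3, 2) - 1
C(3, 2) = 3
N = 3 - 1 = 2

2


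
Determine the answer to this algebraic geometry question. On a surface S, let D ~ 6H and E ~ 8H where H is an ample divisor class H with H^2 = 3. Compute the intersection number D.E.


Using bilinearity of the intersection pairing on a surface S:
(aH).(bH) = ab * (H.H)
We have H^2 = 3.
D.E = (6H).(8H) = 6*8*3
= 48*3
= 144

144


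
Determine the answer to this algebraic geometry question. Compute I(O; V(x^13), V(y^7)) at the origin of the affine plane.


The intersection multiplicity of V(x^a) and V(y^b) at the origin is:
I(O; V(x^13), V(y^7)) = dim_k(k[x,y]/(x^13, y^7))
A basis for k[x,y]/(x^13, y^7) is the set of monomials x^i * y^j
where 0 <= i < 13 and 0 <= j < 7.
The number of such monomials is 13 * 7 = 91

91


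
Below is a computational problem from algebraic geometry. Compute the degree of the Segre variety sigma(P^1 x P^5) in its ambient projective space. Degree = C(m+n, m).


The degree of the Segre variety P^1 x P^5 is C(m+n, m).
= C(6, 1)
= 6

6


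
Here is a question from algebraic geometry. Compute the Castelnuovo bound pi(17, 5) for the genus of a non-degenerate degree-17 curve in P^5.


Castelnuovo's bound: write d - 1 = m(r-1) + epsilon with 0 <= epsilon < r-1.
d - 1 = 17 - 1 = 16
r - 1 = 5 - 1 = 4
16 = 4*4 + 0, so m = 4, epsilon = 0
pi(d, r) = m(m-1)(r-1)/2 + m*epsilon
= 4*3*4/2 + 4*0
= 48/2 + 0
= 24 + 0 = 24

24


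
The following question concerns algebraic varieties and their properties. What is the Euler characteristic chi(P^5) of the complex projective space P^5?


The complex projective space P^5 has one cell in each even real dimension 0, 2, ..., 10.
The cohomology groups are H^{2k}(P^5) = Z for k = 0,...,5, and 0 otherwise.
Euler characteristic = sum of Betti numbers = 1 per even-dimensional cohomology group.
chi(P^5) = 5 + 1 = 6

6


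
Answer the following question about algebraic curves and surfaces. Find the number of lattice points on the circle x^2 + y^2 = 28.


Systematically check integer values of x where x^2 <= 28.
For each valid x, check if 28 - x^2 is a perfect square.
Total integer solutions found: 0

0


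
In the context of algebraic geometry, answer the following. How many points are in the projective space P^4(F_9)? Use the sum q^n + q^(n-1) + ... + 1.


P^4(F_9) has (q^(n+1) - 1)/(q - 1) points.
= 9^4 + 9^3 + 9^2 + 9^1 + 9^0
= 6561 + 729 + 81 + 9 + 1
= 7381

7381


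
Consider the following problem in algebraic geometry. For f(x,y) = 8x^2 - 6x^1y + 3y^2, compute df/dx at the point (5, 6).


df/dx = 2*8*x^1 + 1*(-6)*x^0*y
At (5,6): 2*8*5^1 + 1*(-6)*5^0*6
= 80 - 36
= 44

44


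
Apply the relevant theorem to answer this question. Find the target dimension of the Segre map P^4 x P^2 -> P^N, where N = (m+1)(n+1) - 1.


The Segre embedding maps P^m x P^n into P^N via
all products of coordinates from each factor.
N = (m+1)(n+1) - 1
N = (4+1)(2+1) - 1
N = 5*3 - 1
N = 15 - 1 = 14

14


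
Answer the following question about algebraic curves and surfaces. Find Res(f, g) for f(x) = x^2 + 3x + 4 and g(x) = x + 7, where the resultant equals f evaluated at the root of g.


For Res(f, x - c), we evaluate f at x = c.
f(-7) = (-7)^2 + 3*(-7) + 4
= 49 - 21 + 4
= 28 + 4 = 32
Res(f, g) = 32

32


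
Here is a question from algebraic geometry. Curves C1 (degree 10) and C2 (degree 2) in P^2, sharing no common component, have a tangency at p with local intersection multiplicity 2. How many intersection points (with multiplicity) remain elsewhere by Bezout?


By Bezout's theorem, the total intersection number is d1 * d2.
Total = 10 * 2 = 20
Intersection multiplicity at p = 2
Remaining intersections = 20 - 2 = 18

18


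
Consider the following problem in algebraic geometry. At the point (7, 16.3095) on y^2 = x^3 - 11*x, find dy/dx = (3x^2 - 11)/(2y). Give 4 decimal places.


Using implicit differentiation of y^2 = x^3 - 11*x:
2y * dy/dx = 3x^2 - 11
dy/dx = (3x^2 - 11)/(2y)
Numerator: 3*7^2 - 11 = 136
Denominator: 2*16.3095 = 32.619
dy/dx = 136/32.619 = 4.1693

4.1693


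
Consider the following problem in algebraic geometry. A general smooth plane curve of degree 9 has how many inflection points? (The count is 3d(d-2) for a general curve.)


For a general smooth plane curve C of degree d, the inflection points are
the intersection of C with its Hessian curve, which has degree 3(d-2).
By Bezout, the total intersection number is d * 3(d-2) = 9 * 21 = 189.
For a general curve every flex is ordinary, so each contributes
multiplicity 1 to C·Hess(C), and the number of distinct inflection
points is 3d(d-2).
Inflection points = 3*9*(9-2) = 3*9*7 = 189

189


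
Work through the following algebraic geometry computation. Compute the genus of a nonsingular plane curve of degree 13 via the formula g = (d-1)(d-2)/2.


Using the genus formula for smooth plane curves:
g = (d-1)(d-2)/2
g = (13-1)(13-2)/2
g = 12*11/2
g = 132/2 = 66

66


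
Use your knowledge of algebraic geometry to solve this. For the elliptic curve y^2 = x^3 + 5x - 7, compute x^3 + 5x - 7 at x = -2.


Compute x^3 + 5x - 7 at x = -2:
x^3 = (-2)^3 = -8
5*x = 5*(-2) = -10
Sum: -8 - 10 - 7 = -25

-25


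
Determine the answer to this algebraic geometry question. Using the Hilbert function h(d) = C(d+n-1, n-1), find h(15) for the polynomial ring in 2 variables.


The Hilbert function for the polynomial ring in 2 variables is:
h(d) = C(d+n-1, n-1)
h(15) = C(15+2-1, 2-1) = C(16, 1)
= 16! / (1! * 15!)
= 16

16


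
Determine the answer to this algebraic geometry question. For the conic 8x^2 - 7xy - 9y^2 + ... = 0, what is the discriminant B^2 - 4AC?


The discriminant of a conic Ax^2 + Bxy + Cy^2 + ... = 0 is B^2 - 4AC.
B^2 = (-7)^2 = 49
4AC = 4*8*(-9) = -288
Discriminant = 49 + 288 = 337

337


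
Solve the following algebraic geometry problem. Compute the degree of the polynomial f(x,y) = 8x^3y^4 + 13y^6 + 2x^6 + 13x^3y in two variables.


Examine each term for its total degree (sum of exponents).
  Term '8x^3y^4' has total degree 3+4 = 7.
  Term '13y^6' has total degree 0+6 = 6.
  Term '2x^6' has total degree 6+0 = 6.
  Term '13x^3y' has total degree 3+1 = 4.
The maximum total degree among all terms is 7.

7


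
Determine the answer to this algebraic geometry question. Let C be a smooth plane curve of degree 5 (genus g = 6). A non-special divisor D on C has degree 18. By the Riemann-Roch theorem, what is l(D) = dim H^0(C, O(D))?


First, compute the genus of a smooth plane curve of degree 5:
g = (d-1)(d-2)/2 = (5-1)(5-2)/2 = 6
For a non-special divisor D (i.e., h^1(D) = 0), Riemann-Roch gives:
l(D) = deg(D) - g + 1
Since deg(D) = 18 >= 2g - 1 = 11, D is non-special.
l(D) = 18 - 6 + 1 = 13

13


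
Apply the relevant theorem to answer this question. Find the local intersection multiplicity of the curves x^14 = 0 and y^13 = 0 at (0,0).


The intersection multiplicity of V(x^a) and V(y^b) at the origin is:
I(O; V(x^14), V(y^13)) = dim_k(k[x,y]/(x^14, y^13))
A basis for k[x,y]/(x^14, y^13) is the set of monomials x^i * y^j
where 0 <= i < 14 and 0 <= j < 13.
The number of such monomials is 14 * 13 = 182

182


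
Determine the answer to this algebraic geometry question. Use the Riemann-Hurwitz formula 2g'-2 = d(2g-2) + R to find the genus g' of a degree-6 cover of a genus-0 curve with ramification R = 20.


Riemann-Hurwitz formula: 2g' - 2 = d(2g - 2) + R
Given: d = 6, g = 0, R = 20
2g' - 2 = 6*(2*0 - 2) + 20
2g' - 2 = 6*(-2) + 20
2g' - 2 = -12 + 20 = 8
2g' = 10
g' = 5

5


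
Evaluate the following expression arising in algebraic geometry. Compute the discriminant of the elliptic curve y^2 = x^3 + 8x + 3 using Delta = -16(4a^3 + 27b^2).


Compute each component:
4a^3 = 4*8^3 = 4*512 = 2048
27b^2 = 27*3^2 = 27*9 = 243
4a^3 + 27b^2 = 2048 + 243 = 2291
Delta = -16*2291 = -36656

-36656


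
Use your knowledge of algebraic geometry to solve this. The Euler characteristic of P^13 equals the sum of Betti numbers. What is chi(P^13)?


The complex projective space P^13 has one cell in each even real dimension 0, 2, ..., 26.
The cohomology groups are H^{2k}(P^13) = Z for k = 0,...,13, and 0 otherwise.
Euler characteristic = sum of Betti numbers = 1 per even-dimensional cohomology group.
chi(P^13) = 13 + 1 = 14

14


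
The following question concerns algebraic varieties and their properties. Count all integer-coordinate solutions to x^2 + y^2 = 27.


Systematically check integer values of x where x^2 <= 27.
For each valid x, check if 27 - x^2 is a perfect square.
Total integer solutions found: 0

0


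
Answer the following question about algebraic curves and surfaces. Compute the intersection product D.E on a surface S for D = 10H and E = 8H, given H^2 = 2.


Using bilinearity of the intersection pairing on a surface S:
(aH).(bH) = ab * (H.H)
We have H^2 = 2.
D.E = (10H).(8H) = 10*8*2
= 80*2
= 160

160


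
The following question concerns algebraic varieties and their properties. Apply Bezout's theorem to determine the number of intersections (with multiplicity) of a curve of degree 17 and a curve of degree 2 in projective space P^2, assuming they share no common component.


Bezout's theorem states the intersection count equals the product of degrees.
Intersection count = 17 * 2 = 34

34


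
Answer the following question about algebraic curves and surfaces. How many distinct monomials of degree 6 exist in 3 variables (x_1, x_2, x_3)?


The number of degree-6 monomials in 3 variables is C(d+n-1, n-1).
= C(6+3-1, 3-1) = C(8, 2)
= 28

28


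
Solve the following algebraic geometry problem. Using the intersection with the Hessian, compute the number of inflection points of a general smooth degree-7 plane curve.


For a general smooth plane curve C of degree d, the inflection points are
the intersection of C with its Hessian curve, which has degree 3(d-2).
By Bezout, the total intersection number is d * 3(d-2) = 7 * 15 = 105.
For a general curve every flex is ordinary, so each contributes
multiplicity 1 to C·Hess(C), and the number of distinct inflection
points is 3d(d-2).
Inflection points = 3*7*(7-2) = 3*7*5 = 105

105


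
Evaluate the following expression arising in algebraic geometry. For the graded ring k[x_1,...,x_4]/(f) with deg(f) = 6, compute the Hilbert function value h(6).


For R = k[x_1,...,x_n]/(f) with f homogeneous of degree e:
The Hilbert series is (1 - t^e)/(1 - t)^n.
So h(d) = C(d+n-1, n-1) - C(d-e+n-1, n-1) for d >= e.
With n=4, e=6, d=6:
C(6+4-1, 4-1) = C(9, 3) = 84
C(6-6+4-1, 4-1) = C(3, 3) = 1
h(6) = 84 - 1 = 83

83


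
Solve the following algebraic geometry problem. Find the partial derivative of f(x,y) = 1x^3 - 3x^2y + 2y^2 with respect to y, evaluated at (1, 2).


df/dy = (-3)*x^2 + 2*2*y^1
At (1,2): (-3)*1^2 + 2*2*2^1
= -3 + 8
= 5

5


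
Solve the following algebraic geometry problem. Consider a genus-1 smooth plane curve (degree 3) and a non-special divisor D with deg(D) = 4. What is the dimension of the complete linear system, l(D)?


First, compute the genus of a smooth plane curve of degree 3:
g = (d-1)(d-2)/2 = (3-1)(3-2)/2 = 1
For a non-special divisor D (i.e., h^1(D) = 0), Riemann-Roch gives:
l(D) = deg(D) - g + 1
Since deg(D) = 4 >= 2g - 1 = 1, D is non-special.
l(D) = 4 - 1 + 1 = 4

4


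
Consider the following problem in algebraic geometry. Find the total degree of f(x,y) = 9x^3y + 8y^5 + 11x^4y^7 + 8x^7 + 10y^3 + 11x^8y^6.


Examine each term for its total degree (sum of exponents).
  Term '9x^3y' has total degree 3+1 = 4.
  Term '8y^5' has total degree 0+5 = 5.
  Term '11x^4y^7' has total degree 4+7 = 11.
  Term '8x^7' has total degree 7+0 = 7.
  Term '10y^3' has total degree 0+3 = 3.
  Term '11x^8y^6' has total degree 8+6 = 14.
The maximum total degree among all terms is 14.

14


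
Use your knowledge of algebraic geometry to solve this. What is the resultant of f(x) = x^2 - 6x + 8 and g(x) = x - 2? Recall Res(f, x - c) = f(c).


For Res(f, x - c), we evaluate f at x = c.
f(2) = 2^2 - 6*2 + 8
= 4 - 12 + 8
= -8 + 8 = 0
Res(f, g) = 0

0


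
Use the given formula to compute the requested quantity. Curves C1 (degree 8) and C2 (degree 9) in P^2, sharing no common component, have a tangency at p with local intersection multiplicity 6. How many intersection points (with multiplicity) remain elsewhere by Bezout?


By Bezout's theorem, the total intersection number is d1 * d2.
Total = 8 * 9 = 72
Intersection multiplicity at p = 6
Remaining intersections = 72 - 6 = 66

66


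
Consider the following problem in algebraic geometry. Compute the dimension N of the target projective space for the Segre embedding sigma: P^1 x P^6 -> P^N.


The Segre embedding maps P^m x P^n into P^N via
all products of coordinates from each factor.
N = (m+1)(n+1) - 1
N = (1+1)(6+1) - 1
N = 2*7 - 1
N = 14 - 1 = 13

13


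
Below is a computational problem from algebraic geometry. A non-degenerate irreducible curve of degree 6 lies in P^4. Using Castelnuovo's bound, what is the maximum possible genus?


Castelnuovo's bound: write d - 1 = m(r-1) + epsilon with 0 <= epsilon < r-1.
d - 1 = 6 - 1 = 5
r - 1 = 4 - 1 = 3
5 = 1*3 + 2, so m = 1, epsilon = 2
pi(d, r) = m(m-1)(r-1)/2 + m*epsilon
= 1*0*3/2 + 1*2
= 0/2 + 2
= 0 + 2 = 2

2


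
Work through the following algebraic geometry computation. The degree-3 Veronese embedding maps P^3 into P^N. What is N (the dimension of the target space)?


The Veronese embedding v_d: P^n -> P^N maps each point to all
degree-d monomials in n+1 homogeneous coordinates.
N = C(n+d, d) - 1
N = C(3+3, 3) - 1
N = C(6, 3) - 1
C(6, 3) = 20
N = 20 - 1 = 19

19


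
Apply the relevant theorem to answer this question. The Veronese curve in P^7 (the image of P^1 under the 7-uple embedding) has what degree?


The rational normal curve in P^7 is the image of P^1 under the 7-uple Veronese.
A general hyperplane in P^7 pulls back to a degree-7 form on P^1, which has 7 zeros,
so the curve meets a general hyperplane in 7 points. Degree = 7.

7


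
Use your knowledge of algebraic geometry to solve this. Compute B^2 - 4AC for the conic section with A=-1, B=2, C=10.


The discriminant of a conic Ax^2 + Bxy + Cy^2 + ... = 0 is B^2 - 4AC.
B^2 = 2^2 = 4
4AC = 4*(-1)*10 = -40
Discriminant = 4 + 40 = 44

44


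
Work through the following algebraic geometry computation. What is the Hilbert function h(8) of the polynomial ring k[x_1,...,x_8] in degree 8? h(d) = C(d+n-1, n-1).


The Hilbert function for the polynomial ring in 8 variables is:
h(d) = C(d+n-1, n-1)
h(8) = C(8+8-1, 8-1) = C(15, 7)
= 15! / (7! * 8!)
= 6435

6435


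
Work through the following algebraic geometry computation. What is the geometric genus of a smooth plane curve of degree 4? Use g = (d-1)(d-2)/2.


Using the genus formula for smooth plane curves:
g = (d-1)(d-2)/2
g = (4-1)(4-2)/2
g = 3*2/2
g = 6/2 = 3

3


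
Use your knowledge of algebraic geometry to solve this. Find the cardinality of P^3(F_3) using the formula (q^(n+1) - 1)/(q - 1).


P^3(F_3) has (q^(n+1) - 1)/(q - 1) points.
= 3^3 + 3^2 + 3^1 + 3^0
= 27 + 9 + 3 + 1
= 40

40


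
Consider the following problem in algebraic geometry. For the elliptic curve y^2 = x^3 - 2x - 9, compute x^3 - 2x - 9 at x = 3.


Compute x^3 - 2x - 9 at x = 3:
x^3 = 3^3 = 27
(-2)*x = (-2)*3 = -6
Sum: 27 - 6 - 9 = 12

12


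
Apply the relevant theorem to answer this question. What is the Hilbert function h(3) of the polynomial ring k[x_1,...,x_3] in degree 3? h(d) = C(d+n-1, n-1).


The Hilbert function for the polynomial ring in 3 variables is:
h(d) = C(d+n-1, n-1)
h(3) = C(3+3-1, 3-1) = C(5, 2)
= 5! / (2! * 3!)
= 10

10


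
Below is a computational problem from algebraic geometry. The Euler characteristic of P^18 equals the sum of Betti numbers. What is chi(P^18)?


The complex projective space P^18 has one cell in each even real dimension 0, 2, ..., 36.
The cohomology groups are H^{2k}(P^18) = Z for k = 0,...,18, and 0 otherwise.
Euler characteristic = sum of Betti numbers = 1 per even-dimensional cohomology group.
chi(P^18) = 18 + 1 = 19

19


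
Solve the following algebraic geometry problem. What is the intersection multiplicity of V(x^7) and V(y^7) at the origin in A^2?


The intersection multiplicity of V(x^a) and V(y^b) at the origin is:
I(O; V(x^7), V(y^7)) = dim_k(k[x,y]/(x^7, y^7))
A basis for k[x,y]/(x^7, y^7) is the set of monomials x^i * y^j
where 0 <= i < 7 and 0 <= j < 7.
The number of such monomials is 7 * 7 = 49

49


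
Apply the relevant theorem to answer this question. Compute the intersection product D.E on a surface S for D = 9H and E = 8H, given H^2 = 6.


Using bilinearity of the intersection pairing on a surface S:
(aH).(bH) = ab * (H.H)
We have H^2 = 6.
D.E = (9H).(8H) = 9*8*6
= 72*6
= 432

432


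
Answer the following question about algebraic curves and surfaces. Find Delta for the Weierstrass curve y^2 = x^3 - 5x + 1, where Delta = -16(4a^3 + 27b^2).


Compute each component:
4a^3 = 4*(-5)^3 = 4*(-125) = -500
27b^2 = 27*1^2 = 27*1 = 27
4a^3 + 27b^2 = -500 + 27 = -473
Delta = -16*(-473) = 7568

7568


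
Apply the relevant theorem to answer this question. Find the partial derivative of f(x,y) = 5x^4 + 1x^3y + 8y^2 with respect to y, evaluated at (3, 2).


df/dy = 1*x^3 + 2*8*y^1
At (3,2): 1*3^3 + 2*8*2^1
= 27 + 32
= 59

59


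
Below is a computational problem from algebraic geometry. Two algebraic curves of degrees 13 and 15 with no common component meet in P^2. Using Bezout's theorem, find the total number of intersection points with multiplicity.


Bezout's theorem states the intersection count equals the product of degrees.
Intersection count = 13 * 15 = 195

195


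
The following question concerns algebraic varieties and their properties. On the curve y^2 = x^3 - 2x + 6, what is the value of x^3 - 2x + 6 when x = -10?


Compute x^3 - 2x + 6 at x = -10:
x^3 = (-10)^3 = -1000
(-2)*x = (-2)*(-10) = 20
Sum: -1000 + 20 + 6 = -974

-974


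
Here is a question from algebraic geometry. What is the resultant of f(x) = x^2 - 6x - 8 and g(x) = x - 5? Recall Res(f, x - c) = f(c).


For Res(f, x - c), we evaluate f at x = c.
f(5) = 5^2 - 6*5 - 8
= 25 - 30 - 8
= -5 - 8 = -13
Res(f, g) = -13

-13


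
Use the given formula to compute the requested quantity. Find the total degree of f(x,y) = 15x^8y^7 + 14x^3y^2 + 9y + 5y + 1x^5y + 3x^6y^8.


Examine each term for its total degree (sum of exponents).
  Term '15x^8y^7' has total degree 8+7 = 15.
  Term '14x^3y^2' has total degree 3+2 = 5.
  Term '9y' has total degree 0+1 = 1.
  Term '5y' has total degree 0+1 = 1.
  Term '1x^5y' has total degree 5+1 = 6.
  Term '3x^6y^8' has total degree 6+8 = 14.
The maximum total degree among all terms is 15.

15


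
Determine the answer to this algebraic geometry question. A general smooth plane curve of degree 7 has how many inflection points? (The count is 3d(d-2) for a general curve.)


For a general smooth plane curve C of degree d, the inflection points are
the intersection of C with its Hessian curve, which has degree 3(d-2).
By Bezout, the total intersection number is d * 3(d-2) = 7 * 15 = 105.
For a general curve every flex is ordinary, so each contributes
multiplicity 1 to C·Hess(C), and the number of distinct inflection
points is 3d(d-2).
Inflection points = 3*7*(7-2) = 3*7*5 = 105

105


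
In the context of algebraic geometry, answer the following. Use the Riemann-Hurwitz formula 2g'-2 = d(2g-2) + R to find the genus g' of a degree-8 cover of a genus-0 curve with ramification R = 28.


Riemann-Hurwitz formula: 2g' - 2 = d(2g - 2) + R
Given: d = 8, g = 0, R = 28
2g' - 2 = 8*(2*0 - 2) + 28
2g' - 2 = 8*(-2) + 28
2g' - 2 = -16 + 28 = 12
2g' = 14
g' = 7

7


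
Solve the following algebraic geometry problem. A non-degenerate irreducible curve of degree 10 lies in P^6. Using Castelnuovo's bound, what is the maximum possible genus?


Castelnuovo's bound: write d - 1 = m(r-1) + epsilon with 0 <= epsilon < r-1.
d - 1 = 10 - 1 = 9
r - 1 = 6 - 1 = 5
9 = 1*5 + 4, so m = 1, epsilon = 4
pi(d, r) = m(m-1)(r-1)/2 + m*epsilon
= 1*0*5/2 + 1*4
= 0/2 + 4
= 0 + 4 = 4

4
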